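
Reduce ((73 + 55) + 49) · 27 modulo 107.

73 + 55 = 128 ≡ 21 (mod 107)
21 + 49 = 70
70 · 27 = 1890 ≡ 71 (mod 107)

71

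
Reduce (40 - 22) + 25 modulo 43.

40 - 22 = 18
18 + 25 = 43 ≡ 0 (mod 43)

0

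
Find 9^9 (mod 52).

Using repeated squaring:
9^1 ≡ 9 (mod 52)
9^2 ≡ 9^2 = 81 ≡ 29 (mod 52)
9^4 ≡ 29^2 = 841 ≡ 9 (mod 52)
9^8 ≡ 9^2 = 81 ≡ 29 (mod 52)
9^9 = 9^8 × 9^1 ≡ 29 × 9 (mod 52).
29 × 9 = 261 ≡ 1 (mod 52).

1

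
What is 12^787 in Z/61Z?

By square-and-multiply:
787 in binary is 1100010011, i.e. 787 = 512 + 256 + 16 + 2 + 1.
12^1 ≡ 12 (mod 61)
12^2 ≡ 12^2 = 144 ≡ 22 (mod 61)
12^4 ≡ 22^2 = 484 ≡ 57 (mod 61)
12^8 ≡ 57^2 = 3249 ≡ 16 (mod 61)
12^16 ≡ 16^2 = 256 ≡ 12 (mod 61)
12^32 ≡ 12^2 = 144 ≡ 22 (mod 61)
12^64 ≡ 22^2 = 484 ≡ 57 (mod 61)
12^128 ≡ 57^2 = 3249 ≡ 16 (mod 61)
12^256 ≡ 16^2 = 256 ≡ 12 (mod 61)
12^512 ≡ 12^2 = 144 ≡ 22 (mod 61)
12^787 = 12^512 · 12^256 · 12^16 · 12^2 · 12^1 ≡ 22 · 12 · 12 · 22 · 12 (mod 61).
Accumulate the product:
22 · 12 = 264 ≡ 20
20 · 12 = 240 ≡ 57
57 · 22 = 1254 ≡ 34
34 · 12 = 408 ≡ 42

42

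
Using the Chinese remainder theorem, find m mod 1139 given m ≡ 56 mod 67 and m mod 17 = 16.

458

67⁻¹ mod 17: 67*16 ≡ 1 (mod 17), so 67⁻¹ ≡ 16.
m = 56 + 67*((16 − 56)*16 mod 17) = 56 + 67*6 = 458.
Check: 458 mod 67 = 56, 458 mod 17 = 16. ✓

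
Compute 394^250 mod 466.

282

Using repeated squaring:
250 in binary is 11111010, i.e. 250 = 128 + 64 + 32 + 16 + 8 + 2.
394^1 ≡ 394 (mod 466)
394^2 ≡ 394^2 = 155236 ≡ 58 (mod 466)
394^4 ≡ 58^2 = 3364 ≡ 102 (mod 466)
394^8 ≡ 102^2 = 10404 ≡ 152 (mod 466)
394^16 ≡ 152^2 = 23104 ≡ 270 (mod 466)
394^32 ≡ 270^2 = 72900 ≡ 204 (mod 466)
394^64 ≡ 204^2 = 41616 ≡ 142 (mod 466)
394^128 ≡ 142^2 = 20164 ≡ 126 (mod 466)
394^250 = 394^128 × 394^64 × 394^32 × 394^16 × 394^8 × 394^2 ≡ 126 × 142 × 204 × 270 × 152 × 58 (mod 466).
Accumulate the product:
126 × 142 = 17892 ≡ 184
184 × 204 = 37536 ≡ 256
256 × 270 = 69120 ≡ 152
152 × 152 = 23104 ≡ 270
270 × 58 = 15660 ≡ 282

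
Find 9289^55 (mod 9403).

3385

Using repeated squaring:
9289^1 ≡ 9289 (mod 9403)
9289^2 ≡ 9289^2 = 86285521 ≡ 3593 (mod 9403)
9289^4 ≡ 3593^2 = 12909649 ≡ 8733 (mod 9403)
9289^8 ≡ 8733^2 = 76265289 ≡ 6959 (mod 9403)
9289^16 ≡ 6959^2 = 48427681 ≡ 2231 (mod 9403)
9289^32 ≡ 2231^2 = 4977361 ≡ 3174 (mod 9403)
9289^55 = 9289^32 * 9289^16 * 9289^4 * 9289^2 * 9289^1 ≡ 3174 * 2231 * 8733 * 3593 * 9289 (mod 9403).
Accumulate the product:
3174 * 2231 = 7081194 ≡ 735
735 * 8733 = 6418755 ≡ 5909
5909 * 3593 = 21231037 ≡ 8466
8466 * 9289 = 78640674 ≡ 3385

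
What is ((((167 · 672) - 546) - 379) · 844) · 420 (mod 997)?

475

167 · 672 = 112224 ≡ 560 (mod 997)
560 - 546 = 14
14 - 379 = -365 ≡ 632 (mod 997)
632 · 844 = 533408 ≡ 13 (mod 997)
13 · 420 = 5460 ≡ 475 (mod 997)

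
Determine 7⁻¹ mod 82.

47

82 = 11×7 + 5
7 = 1×5 + 2
5 = 2×2 + 1
2 = 2×1 + 0
gcd(7, 82) = 1, so the inverse exists.
Bézout: 1 = 3×82 − 35×7.
So 7⁻¹ ≡ −35 ≡ 47 (mod 82).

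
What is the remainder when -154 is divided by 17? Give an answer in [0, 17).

-154 = -10×17 + 16, so -154 ≡ 16 (mod 17).

16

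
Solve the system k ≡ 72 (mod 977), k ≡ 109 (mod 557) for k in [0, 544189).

258000

977⁻¹ mod 557: 977·248 ≡ 1 (mod 557), so 977⁻¹ ≡ 248.
k = 72 + 977·((109 − 72)·248 mod 557) = 72 + 977·264 = 258000.
Check: 258000 mod 977 = 72, 258000 mod 557 = 109. ✓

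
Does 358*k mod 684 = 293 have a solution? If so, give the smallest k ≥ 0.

gcd(358, 684) = 2, and 2 does not divide 293.
So the congruence has no solution.

no solution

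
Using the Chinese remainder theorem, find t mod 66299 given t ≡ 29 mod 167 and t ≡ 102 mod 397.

11218

167⁻¹ mod 397: 167*126 ≡ 1 (mod 397), so 167⁻¹ ≡ 126.
t = 29 + 167*((102 − 29)*126 mod 397) = 29 + 167*67 = 11218.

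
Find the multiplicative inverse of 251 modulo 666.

By the extended Euclidean algorithm:
666 = 2·251 + 164
251 = 1·164 + 87
164 = 1·87 + 77
87 = 1·77 + 10
77 = 7·10 + 7
10 = 1·7 + 3
7 = 2·3 + 1
3 = 3·1 + 0
gcd(251, 666) = 1, so the inverse exists.
Bézout: 1 = 75·666 − 199·251.
So 251⁻¹ ≡ −199 ≡ 467 (mod 666).

467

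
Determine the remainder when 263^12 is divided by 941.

671

By square-and-multiply:
12 in binary is 1100, i.e. 12 = 8 + 4.
263^1 ≡ 263 (mod 941)
263^2 ≡ 263^2 = 69169 ≡ 476 (mod 941)
263^4 ≡ 476^2 = 226576 ≡ 736 (mod 941)
263^8 ≡ 736^2 = 541696 ≡ 621 (mod 941)
263^12 = 263^8 · 263^4 ≡ 621 · 736 (mod 941).
621 · 736 = 457056 ≡ 671 (mod 941).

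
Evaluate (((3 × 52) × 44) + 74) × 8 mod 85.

3 × 52 = 156 ≡ 71 (mod 85)
71 × 44 = 3124 ≡ 64 (mod 85)
64 + 74 = 138 ≡ 53 (mod 85)
53 × 8 = 424 ≡ 84 (mod 85)

84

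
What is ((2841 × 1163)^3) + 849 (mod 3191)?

2841 × 1163 = 3304083 ≡ 1398 (mod 3191)
(1398)^3 ≡ 1334 (mod 3191)
1334 + 849 = 2183

2183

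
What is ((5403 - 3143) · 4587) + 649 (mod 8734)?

11

5403 - 3143 = 2260
2260 · 4587 = 10366620 ≡ 8096 (mod 8734)
8096 + 649 = 8745 ≡ 11 (mod 8734)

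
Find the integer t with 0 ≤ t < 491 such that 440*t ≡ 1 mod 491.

77

491 = 1*440 + 51
440 = 8*51 + 32
51 = 1*32 + 19
32 = 1*19 + 13
19 = 1*13 + 6
13 = 2*6 + 1
6 = 6*1 + 0
gcd(440, 491) = 1, so the inverse exists.
Back-substitute for 1:
1 = 1*13 − 2*6
  = −2*19 + 3*13
  = 3*32 − 5*19
  = −5*51 + 8*32
  = 8*440 − 69*51
  = −69*491 + 77*440
So 440⁻¹ ≡ 77 (mod 491).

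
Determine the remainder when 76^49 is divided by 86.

49 in binary is 110001, i.e. 49 = 32 + 16 + 1.
76^1 ≡ 76 (mod 86)
76^2 ≡ 76^2 = 5776 ≡ 14 (mod 86)
76^4 ≡ 14^2 = 196 ≡ 24 (mod 86)
76^8 ≡ 24^2 = 576 ≡ 60 (mod 86)
76^16 ≡ 60^2 = 3600 ≡ 74 (mod 86)
76^32 ≡ 74^2 = 5476 ≡ 58 (mod 86)
76^49 = 76^32 * 76^16 * 76^1 ≡ 58 * 74 * 76 (mod 86).
Accumulate the product:
58 * 74 = 4292 ≡ 78
78 * 76 = 5928 ≡ 80

80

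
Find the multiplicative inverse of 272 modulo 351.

311

Apply the Euclidean algorithm and back-substitute:
351 = 1·272 + 79
272 = 3·79 + 35
79 = 2·35 + 9
35 = 3·9 + 8
9 = 1·8 + 1
8 = 8·1 + 0
gcd(272, 351) = 1, so the inverse exists.
Back-substitute for 1:
1 = 1·9 − 1·8
  = −1·35 + 4·9
  = 4·79 − 9·35
  = −9·272 + 31·79
  = 31·351 − 40·272
So 272⁻¹ ≡ −40 ≡ 311 (mod 351).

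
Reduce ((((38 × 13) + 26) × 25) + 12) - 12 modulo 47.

28

38 × 13 = 494 ≡ 24 (mod 47)
24 + 26 = 50 ≡ 3 (mod 47)
3 × 25 = 75 ≡ 28 (mod 47)
28 + 12 = 40
40 - 12 = 28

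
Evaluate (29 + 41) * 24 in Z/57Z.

29 + 41 = 70 ≡ 13 (mod 57)
13 * 24 = 312 ≡ 27 (mod 57)

27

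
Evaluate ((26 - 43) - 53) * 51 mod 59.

26 - 43 = -17 ≡ 42 (mod 59)
42 - 53 = -11 ≡ 48 (mod 59)
48 * 51 = 2448 ≡ 29 (mod 59)

29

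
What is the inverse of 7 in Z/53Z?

Run the extended Euclidean algorithm:
53 = 7*7 + 4
7 = 1*4 + 3
4 = 1*3 + 1
3 = 3*1 + 0
gcd(7, 53) = 1, so the inverse exists.
Bézout: 1 = 2*53 − 15*7.
So 7⁻¹ ≡ −15 ≡ 38 (mod 53).

38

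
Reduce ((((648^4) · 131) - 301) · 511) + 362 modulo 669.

(648)^4 ≡ 471 (mod 669)
471 · 131 = 61701 ≡ 153 (mod 669)
153 - 301 = -148 ≡ 521 (mod 669)
521 · 511 = 266231 ≡ 638 (mod 669)
638 + 362 = 1000 ≡ 331 (mod 669)

331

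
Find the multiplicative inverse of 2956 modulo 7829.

4182

Run the extended Euclidean algorithm:
7829 = 2*2956 + 1917
2956 = 1*1917 + 1039
1917 = 1*1039 + 878
1039 = 1*878 + 161
878 = 5*161 + 73
161 = 2*73 + 15
73 = 4*15 + 13
15 = 1*13 + 2
13 = 6*2 + 1
2 = 2*1 + 0
gcd(2956, 7829) = 1, so the inverse exists.
Bézout: 1 = 1377*7829 − 3647*2956.
So 2956⁻¹ ≡ −3647 ≡ 4182 (mod 7829).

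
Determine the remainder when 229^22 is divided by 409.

229^1 ≡ 229 (mod 409)
229^2 ≡ 229^2 = 52441 ≡ 89 (mod 409)
229^4 ≡ 89^2 = 7921 ≡ 150 (mod 409)
229^8 ≡ 150^2 = 22500 ≡ 5 (mod 409)
229^16 ≡ 5^2 = 25 (mod 409)
229^22 = 229^16 · 229^4 · 229^2 ≡ 25 · 150 · 89 (mod 409).
Accumulate the product:
25 · 150 = 3750 ≡ 69
69 · 89 = 6141 ≡ 6

6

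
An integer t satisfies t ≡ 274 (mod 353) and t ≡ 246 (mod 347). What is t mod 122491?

353⁻¹ mod 347: 353·58 ≡ 1 (mod 347), so 353⁻¹ ≡ 58.
t = 274 + 353·((246 − 274)·58 mod 347) = 274 + 353·111 = 39457.

39457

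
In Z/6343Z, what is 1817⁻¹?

6151

By the extended Euclidean algorithm:
6343 = 3×1817 + 892
1817 = 2×892 + 33
892 = 27×33 + 1
33 = 33×1 + 0
gcd(1817, 6343) = 1, so the inverse exists.
Back-substitute for 1:
1 = 1×892 − 27×33
  = −27×1817 + 55×892
  = 55×6343 − 192×1817
So 1817⁻¹ ≡ −192 ≡ 6151 (mod 6343).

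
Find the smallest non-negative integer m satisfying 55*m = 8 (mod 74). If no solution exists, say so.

gcd(55, 74) = 1, so a unique solution mod 74 exists.
55⁻¹ ≡ 35 (mod 74).
m ≡ 35*8 ≡ 58 (mod 74).

58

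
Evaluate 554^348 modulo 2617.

348 in binary is 101011100, i.e. 348 = 256 + 64 + 16 + 8 + 4.
554^1 ≡ 554 (mod 2617)
554^2 ≡ 554^2 = 306916 ≡ 727 (mod 2617)
554^4 ≡ 727^2 = 528529 ≡ 2512 (mod 2617)
554^8 ≡ 2512^2 = 6310144 ≡ 557 (mod 2617)
554^16 ≡ 557^2 = 310249 ≡ 1443 (mod 2617)
554^32 ≡ 1443^2 = 2082249 ≡ 1734 (mod 2617)
554^64 ≡ 1734^2 = 3006756 ≡ 2440 (mod 2617)
554^128 ≡ 2440^2 = 5953600 ≡ 2542 (mod 2617)
554^256 ≡ 2542^2 = 6461764 ≡ 391 (mod 2617)
554^348 = 554^256 · 554^64 · 554^16 · 554^8 · 554^4 ≡ 391 · 2440 · 1443 · 557 · 2512 (mod 2617).
Accumulate the product:
391 · 2440 = 954040 ≡ 1452
1452 · 1443 = 2095236 ≡ 1636
1636 · 557 = 911252 ≡ 536
536 · 2512 = 1346432 ≡ 1294

1294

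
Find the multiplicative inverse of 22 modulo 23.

22

23 = 1·22 + 1
22 = 22·1 + 0
gcd(22, 23) = 1, so the inverse exists.
Back-substitute for 1:
1 = 1·23 − 1·22
So 22⁻¹ ≡ −1 ≡ 22 (mod 23).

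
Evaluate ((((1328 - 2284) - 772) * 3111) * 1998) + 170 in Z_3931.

1328 - 2284 = -956 ≡ 2975 (mod 3931)
2975 - 772 = 2203
2203 * 3111 = 6853533 ≡ 1800 (mod 3931)
1800 * 1998 = 3596400 ≡ 3466 (mod 3931)
3466 + 170 = 3636

3636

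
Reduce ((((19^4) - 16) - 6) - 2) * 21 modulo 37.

13

(19)^4 ≡ 7 (mod 37)
7 - 16 = -9 ≡ 28 (mod 37)
28 - 6 = 22
22 - 2 = 20
20 * 21 = 420 ≡ 13 (mod 37)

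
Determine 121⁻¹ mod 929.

Apply the Euclidean algorithm and back-substitute:
929 = 7×121 + 82
121 = 1×82 + 39
82 = 2×39 + 4
39 = 9×4 + 3
4 = 1×3 + 1
3 = 3×1 + 0
gcd(121, 929) = 1, so the inverse exists.
Back-substitute for 1:
1 = 1×4 − 1×3
  = −1×39 + 10×4
  = 10×82 − 21×39
  = −21×121 + 31×82
  = 31×929 − 238×121
So 121⁻¹ ≡ −238 ≡ 691 (mod 929).

691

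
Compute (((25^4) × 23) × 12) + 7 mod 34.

(25)^4 ≡ 33 (mod 34)
33 × 23 = 759 ≡ 11 (mod 34)
11 × 12 = 132 ≡ 30 (mod 34)
30 + 7 = 37 ≡ 3 (mod 34)

3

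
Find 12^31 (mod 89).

52

Compute successive squares:
31 in binary is 11111, i.e. 31 = 16 + 8 + 4 + 2 + 1.
12^1 ≡ 12 (mod 89)
12^2 ≡ 12^2 = 144 ≡ 55 (mod 89)
12^4 ≡ 55^2 = 3025 ≡ 88 (mod 89)
12^8 ≡ 88^2 = 7744 ≡ 1 (mod 89)
12^16 ≡ 1^2 = 1 (mod 89)
12^31 = 12^16 · 12^8 · 12^4 · 12^2 · 12^1 ≡ 1 · 1 · 88 · 55 · 12 (mod 89).
Accumulate the product:
1 · 1 = 1
1 · 88 = 88
88 · 55 = 4840 ≡ 34
34 · 12 = 408 ≡ 52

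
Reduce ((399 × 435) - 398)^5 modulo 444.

399 × 435 = 173565 ≡ 405 (mod 444)
405 - 398 = 7
(7)^5 ≡ 379 (mod 444)

379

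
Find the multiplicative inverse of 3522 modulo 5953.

4136

By the extended Euclidean algorithm:
5953 = 1*3522 + 2431
3522 = 1*2431 + 1091
2431 = 2*1091 + 249
1091 = 4*249 + 95
249 = 2*95 + 59
95 = 1*59 + 36
59 = 1*36 + 23
36 = 1*23 + 13
23 = 1*13 + 10
13 = 1*10 + 3
10 = 3*3 + 1
3 = 3*1 + 0
gcd(3522, 5953) = 1, so the inverse exists.
Bézout: 1 = 1075*5953 − 1817*3522.
So 3522⁻¹ ≡ −1817 ≡ 4136 (mod 5953).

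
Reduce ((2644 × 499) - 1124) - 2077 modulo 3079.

2644 × 499 = 1319356 ≡ 1544 (mod 3079)
1544 - 1124 = 420
420 - 2077 = -1657 ≡ 1422 (mod 3079)

1422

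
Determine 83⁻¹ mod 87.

65

87 = 1*83 + 4
83 = 20*4 + 3
4 = 1*3 + 1
3 = 3*1 + 0
gcd(83, 87) = 1, so the inverse exists.
Back-substitute for 1:
1 = 1*4 − 1*3
  = −1*83 + 21*4
  = 21*87 − 22*83
So 83⁻¹ ≡ −22 ≡ 65 (mod 87).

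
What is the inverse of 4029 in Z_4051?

2762

Apply the Euclidean algorithm and back-substitute:
4051 = 1·4029 + 22
4029 = 183·22 + 3
22 = 7·3 + 1
3 = 3·1 + 0
gcd(4029, 4051) = 1, so the inverse exists.
Back-substitute for 1:
1 = 1·22 − 7·3
  = −7·4029 + 1282·22
  = 1282·4051 − 1289·4029
So 4029⁻¹ ≡ −1289 ≡ 2762 (mod 4051).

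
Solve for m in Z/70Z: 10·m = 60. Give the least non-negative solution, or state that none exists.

gcd(10, 70) = 10, and 10 | 60, so solutions exist.
Divide through by 10: 1·m = 6 (mod 7).
1⁻¹ ≡ 1 (mod 7).
m ≡ 1·6 ≡ 6 (mod 7).
The smallest non-negative solution is m = 6.

6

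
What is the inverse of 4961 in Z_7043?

7043 = 1×4961 + 2082
4961 = 2×2082 + 797
2082 = 2×797 + 488
797 = 1×488 + 309
488 = 1×309 + 179
309 = 1×179 + 130
179 = 1×130 + 49
130 = 2×49 + 32
49 = 1×32 + 17
32 = 1×17 + 15
17 = 1×15 + 2
15 = 7×2 + 1
2 = 2×1 + 0
gcd(4961, 7043) = 1, so the inverse exists.
Back-substitute for 1:
1 = 1×15 − 7×2
  = −7×17 + 8×15
  = 8×32 − 15×17
  = −15×49 + 23×32
  = 23×130 − 61×49
  = −61×179 + 84×130
  = 84×309 − 145×179
  = −145×488 + 229×309
  = 229×797 − 374×488
  = −374×2082 + 977×797
  = 977×4961 − 2328×2082
  = −2328×7043 + 3305×4961
So 4961⁻¹ ≡ 3305 (mod 7043).

3305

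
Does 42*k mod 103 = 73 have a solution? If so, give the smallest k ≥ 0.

14

gcd(42, 103) = 1, so a unique solution mod 103 exists.
42⁻¹ ≡ 27 (mod 103).
k ≡ 27*73 ≡ 14 (mod 103).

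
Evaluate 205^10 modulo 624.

601

10 in binary is 1010, i.e. 10 = 8 + 2.
205^1 ≡ 205 (mod 624)
205^2 ≡ 205^2 = 42025 ≡ 217 (mod 624)
205^4 ≡ 217^2 = 47089 ≡ 289 (mod 624)
205^8 ≡ 289^2 = 83521 ≡ 529 (mod 624)
205^10 = 205^8 × 205^2 ≡ 529 × 217 (mod 624).
529 × 217 = 114793 ≡ 601 (mod 624).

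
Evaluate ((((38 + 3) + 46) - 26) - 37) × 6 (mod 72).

38 + 3 = 41
41 + 46 = 87 ≡ 15 (mod 72)
15 - 26 = -11 ≡ 61 (mod 72)
61 - 37 = 24
24 × 6 = 144 ≡ 0 (mod 72)

0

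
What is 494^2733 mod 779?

By square-and-multiply:
494^1 ≡ 494 (mod 779)
494^2 ≡ 494^2 = 244036 ≡ 209 (mod 779)
494^4 ≡ 209^2 = 43681 ≡ 57 (mod 779)
494^8 ≡ 57^2 = 3249 ≡ 133 (mod 779)
494^16 ≡ 133^2 = 17689 ≡ 551 (mod 779)
494^32 ≡ 551^2 = 303601 ≡ 570 (mod 779)
494^64 ≡ 570^2 = 324900 ≡ 57 (mod 779)
494^128 ≡ 57^2 = 3249 ≡ 133 (mod 779)
494^256 ≡ 133^2 = 17689 ≡ 551 (mod 779)
494^512 ≡ 551^2 = 303601 ≡ 570 (mod 779)
494^1024 ≡ 570^2 = 324900 ≡ 57 (mod 779)
494^2048 ≡ 57^2 = 3249 ≡ 133 (mod 779)
494^2733 = 494^2048 × 494^512 × 494^128 × 494^32 × 494^8 × 494^4 × 494^1 ≡ 133 × 570 × 133 × 570 × 133 × 57 × 494 (mod 779).
Accumulate the product:
133 × 570 = 75810 ≡ 247
247 × 133 = 32851 ≡ 133
133 × 570 = 75810 ≡ 247
247 × 133 = 32851 ≡ 133
133 × 57 = 7581 ≡ 570
570 × 494 = 281580 ≡ 361

361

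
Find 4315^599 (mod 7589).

599 in binary is 1001010111, i.e. 599 = 512 + 64 + 16 + 4 + 2 + 1.
4315^1 ≡ 4315 (mod 7589)
4315^2 ≡ 4315^2 = 18619225 ≡ 3408 (mod 7589)
4315^4 ≡ 3408^2 = 11614464 ≡ 3294 (mod 7589)
4315^8 ≡ 3294^2 = 10850436 ≡ 5755 (mod 7589)
4315^16 ≡ 5755^2 = 33120025 ≡ 1629 (mod 7589)
4315^32 ≡ 1629^2 = 2653641 ≡ 5080 (mod 7589)
4315^64 ≡ 5080^2 = 25806400 ≡ 3800 (mod 7589)
4315^128 ≡ 3800^2 = 14440000 ≡ 5722 (mod 7589)
4315^256 ≡ 5722^2 = 32741284 ≡ 2338 (mod 7589)
4315^512 ≡ 2338^2 = 5466244 ≡ 2164 (mod 7589)
4315^599 = 4315^512 · 4315^64 · 4315^16 · 4315^4 · 4315^2 · 4315^1 ≡ 2164 · 3800 · 1629 · 3294 · 3408 · 4315 (mod 7589).
Accumulate the product:
2164 · 3800 = 8223200 ≡ 4313
4313 · 1629 = 7025877 ≡ 6052
6052 · 3294 = 19935288 ≡ 6574
6574 · 3408 = 22404192 ≡ 1464
1464 · 4315 = 6317160 ≡ 3112

3112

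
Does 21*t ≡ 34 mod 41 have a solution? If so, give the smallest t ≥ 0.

27

gcd(21, 41) = 1, so a unique solution mod 41 exists.
21⁻¹ ≡ 2 (mod 41).
t ≡ 2*34 ≡ 27 (mod 41).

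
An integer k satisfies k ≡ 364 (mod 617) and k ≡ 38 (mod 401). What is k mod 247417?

107105

617⁻¹ mod 401: 617*13 ≡ 1 (mod 401), so 617⁻¹ ≡ 13.
k = 364 + 617*((38 − 364)*13 mod 401) = 364 + 617*173 = 107105.
Check: 107105 mod 617 = 364, 107105 mod 401 = 38. ✓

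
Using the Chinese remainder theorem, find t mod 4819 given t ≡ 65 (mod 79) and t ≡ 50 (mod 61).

79⁻¹ mod 61: 79·17 ≡ 1 (mod 61), so 79⁻¹ ≡ 17.
t = 65 + 79·((50 − 65)·17 mod 61) = 65 + 79·50 = 4015.

4015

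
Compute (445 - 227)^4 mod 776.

424

445 - 227 = 218
(218)^4 ≡ 424 (mod 776)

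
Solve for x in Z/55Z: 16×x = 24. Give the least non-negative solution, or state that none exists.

gcd(16, 55) = 1, so a unique solution mod 55 exists.
16⁻¹ ≡ 31 (mod 55).
x ≡ 31×24 ≡ 29 (mod 55).

29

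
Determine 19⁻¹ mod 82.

13

By the extended Euclidean algorithm:
82 = 4·19 + 6
19 = 3·6 + 1
6 = 6·1 + 0
gcd(19, 82) = 1, so the inverse exists.
Back-substitute for 1:
1 = 1·19 − 3·6
  = −3·82 + 13·19
So 19⁻¹ ≡ 13 (mod 82).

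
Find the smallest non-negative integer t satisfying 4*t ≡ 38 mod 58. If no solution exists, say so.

24

gcd(4, 58) = 2, and 2 | 38, so solutions exist.
Divide through by 2: 2*t mod 29 = 19.
2⁻¹ ≡ 15 (mod 29).
t ≡ 15*19 ≡ 24 (mod 29).
The smallest non-negative solution is t = 24.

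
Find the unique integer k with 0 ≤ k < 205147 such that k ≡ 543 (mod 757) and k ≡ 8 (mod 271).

757⁻¹ mod 271: 757*150 ≡ 1 (mod 271), so 757⁻¹ ≡ 150.
k = 543 + 757*((8 − 543)*150 mod 271) = 543 + 757*237 = 179952.

179952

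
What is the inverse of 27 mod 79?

41

Run the extended Euclidean algorithm:
79 = 2·27 + 25
27 = 1·25 + 2
25 = 12·2 + 1
2 = 2·1 + 0
gcd(27, 79) = 1, so the inverse exists.
Bézout: 1 = 13·79 − 38·27.
So 27⁻¹ ≡ −38 ≡ 41 (mod 79).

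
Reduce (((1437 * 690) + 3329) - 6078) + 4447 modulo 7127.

1437 * 690 = 991530 ≡ 877 (mod 7127)
877 + 3329 = 4206
4206 - 6078 = -1872 ≡ 5255 (mod 7127)
5255 + 4447 = 9702 ≡ 2575 (mod 7127)

2575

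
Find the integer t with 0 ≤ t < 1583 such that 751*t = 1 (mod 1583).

1368

By the extended Euclidean algorithm:
1583 = 2*751 + 81
751 = 9*81 + 22
81 = 3*22 + 15
22 = 1*15 + 7
15 = 2*7 + 1
7 = 7*1 + 0
gcd(751, 1583) = 1, so the inverse exists.
Bézout: 1 = 102*1583 − 215*751.
So 751⁻¹ ≡ −215 ≡ 1368 (mod 1583).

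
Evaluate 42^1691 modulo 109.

56

Using repeated squaring:
1691 in binary is 11010011011, i.e. 1691 = 1024 + 512 + 128 + 16 + 8 + 2 + 1.
42^1 ≡ 42 (mod 109)
42^2 ≡ 42^2 = 1764 ≡ 20 (mod 109)
42^4 ≡ 20^2 = 400 ≡ 73 (mod 109)
42^8 ≡ 73^2 = 5329 ≡ 97 (mod 109)
42^16 ≡ 97^2 = 9409 ≡ 35 (mod 109)
42^32 ≡ 35^2 = 1225 ≡ 26 (mod 109)
42^64 ≡ 26^2 = 676 ≡ 22 (mod 109)
42^128 ≡ 22^2 = 484 ≡ 48 (mod 109)
42^256 ≡ 48^2 = 2304 ≡ 15 (mod 109)
42^512 ≡ 15^2 = 225 ≡ 7 (mod 109)
42^1024 ≡ 7^2 = 49 (mod 109)
42^1691 = 42^1024 · 42^512 · 42^128 · 42^16 · 42^8 · 42^2 · 42^1 ≡ 49 · 7 · 48 · 35 · 97 · 20 · 42 (mod 109).
Accumulate the product:
49 · 7 = 343 ≡ 16
16 · 48 = 768 ≡ 5
5 · 35 = 175 ≡ 66
66 · 97 = 6402 ≡ 80
80 · 20 = 1600 ≡ 74
74 · 42 = 3108 ≡ 56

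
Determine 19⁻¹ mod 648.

307

By the extended Euclidean algorithm:
648 = 34*19 + 2
19 = 9*2 + 1
2 = 2*1 + 0
gcd(19, 648) = 1, so the inverse exists.
Back-substitute for 1:
1 = 1*19 − 9*2
  = −9*648 + 307*19
So 19⁻¹ ≡ 307 (mod 648).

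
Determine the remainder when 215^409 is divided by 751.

168

Using repeated squaring:
215^1 ≡ 215 (mod 751)
215^2 ≡ 215^2 = 46225 ≡ 414 (mod 751)
215^4 ≡ 414^2 = 171396 ≡ 168 (mod 751)
215^8 ≡ 168^2 = 28224 ≡ 437 (mod 751)
215^16 ≡ 437^2 = 190969 ≡ 215 (mod 751)
215^32 ≡ 215^2 = 46225 ≡ 414 (mod 751)
215^64 ≡ 414^2 = 171396 ≡ 168 (mod 751)
215^128 ≡ 168^2 = 28224 ≡ 437 (mod 751)
215^256 ≡ 437^2 = 190969 ≡ 215 (mod 751)
215^409 = 215^256 × 215^128 × 215^16 × 215^8 × 215^1 ≡ 215 × 437 × 215 × 437 × 215 (mod 751).
Accumulate the product:
215 × 437 = 93955 ≡ 80
80 × 215 = 17200 ≡ 678
678 × 437 = 296286 ≡ 392
392 × 215 = 84280 ≡ 168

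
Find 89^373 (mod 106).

15

Compute successive squares:
373 in binary is 101110101, i.e. 373 = 256 + 64 + 32 + 16 + 4 + 1.
89^1 ≡ 89 (mod 106)
89^2 ≡ 89^2 = 7921 ≡ 77 (mod 106)
89^4 ≡ 77^2 = 5929 ≡ 99 (mod 106)
89^8 ≡ 99^2 = 9801 ≡ 49 (mod 106)
89^16 ≡ 49^2 = 2401 ≡ 69 (mod 106)
89^32 ≡ 69^2 = 4761 ≡ 97 (mod 106)
89^64 ≡ 97^2 = 9409 ≡ 81 (mod 106)
89^128 ≡ 81^2 = 6561 ≡ 95 (mod 106)
89^256 ≡ 95^2 = 9025 ≡ 15 (mod 106)
89^373 = 89^256 × 89^64 × 89^32 × 89^16 × 89^4 × 89^1 ≡ 15 × 81 × 97 × 69 × 99 × 89 (mod 106).
Accumulate the product:
15 × 81 = 1215 ≡ 49
49 × 97 = 4753 ≡ 89
89 × 69 = 6141 ≡ 99
99 × 99 = 9801 ≡ 49
49 × 89 = 4361 ≡ 15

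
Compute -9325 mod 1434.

713

-9325 = -7×1434 + 713, so -9325 ≡ 713 (mod 1434).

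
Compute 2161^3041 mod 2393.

230

3041 in binary is 101111100001, i.e. 3041 = 2048 + 512 + 256 + 128 + 64 + 32 + 1.
2161^1 ≡ 2161 (mod 2393)
2161^2 ≡ 2161^2 = 4669921 ≡ 1178 (mod 2393)
2161^4 ≡ 1178^2 = 1387684 ≡ 2137 (mod 2393)
2161^8 ≡ 2137^2 = 4566769 ≡ 925 (mod 2393)
2161^16 ≡ 925^2 = 855625 ≡ 1324 (mod 2393)
2161^32 ≡ 1324^2 = 1752976 ≡ 1300 (mod 2393)
2161^64 ≡ 1300^2 = 1690000 ≡ 542 (mod 2393)
2161^128 ≡ 542^2 = 293764 ≡ 1818 (mod 2393)
2161^256 ≡ 1818^2 = 3305124 ≡ 391 (mod 2393)
2161^512 ≡ 391^2 = 152881 ≡ 2122 (mod 2393)
2161^1024 ≡ 2122^2 = 4502884 ≡ 1651 (mod 2393)
2161^2048 ≡ 1651^2 = 2725801 ≡ 174 (mod 2393)
2161^3041 = 2161^2048 · 2161^512 · 2161^256 · 2161^128 · 2161^64 · 2161^32 · 2161^1 ≡ 174 · 2122 · 391 · 1818 · 542 · 1300 · 2161 (mod 2393).
Accumulate the product:
174 · 2122 = 369228 ≡ 706
706 · 391 = 276046 ≡ 851
851 · 1818 = 1547118 ≡ 1240
1240 · 542 = 672080 ≡ 2040
2040 · 1300 = 2652000 ≡ 556
556 · 2161 = 1201516 ≡ 230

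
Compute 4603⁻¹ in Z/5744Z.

By the extended Euclidean algorithm:
5744 = 1×4603 + 1141
4603 = 4×1141 + 39
1141 = 29×39 + 10
39 = 3×10 + 9
10 = 1×9 + 1
9 = 9×1 + 0
gcd(4603, 5744) = 1, so the inverse exists.
Back-substitute for 1:
1 = 1×10 − 1×9
  = −1×39 + 4×10
  = 4×1141 − 117×39
  = −117×4603 + 472×1141
  = 472×5744 − 589×4603
So 4603⁻¹ ≡ −589 ≡ 5155 (mod 5744).

5155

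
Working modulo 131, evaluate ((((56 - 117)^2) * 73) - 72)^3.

123

56 - 117 = -61 ≡ 70 (mod 131)
(70)^2 ≡ 53 (mod 131)
53 * 73 = 3869 ≡ 70 (mod 131)
70 - 72 = -2 ≡ 129 (mod 131)
(129)^3 ≡ 123 (mod 131)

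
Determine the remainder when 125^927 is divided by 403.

187

927 in binary is 1110011111, i.e. 927 = 512 + 256 + 128 + 16 + 8 + 4 + 2 + 1.
125^1 ≡ 125 (mod 403)
125^2 ≡ 125^2 = 15625 ≡ 311 (mod 403)
125^4 ≡ 311^2 = 96721 ≡ 1 (mod 403)
125^8 ≡ 1^2 = 1 (mod 403)
125^16 ≡ 1^2 = 1 (mod 403)
125^32 ≡ 1^2 = 1 (mod 403)
125^64 ≡ 1^2 = 1 (mod 403)
125^128 ≡ 1^2 = 1 (mod 403)
125^256 ≡ 1^2 = 1 (mod 403)
125^512 ≡ 1^2 = 1 (mod 403)
125^927 = 125^512 * 125^256 * 125^128 * 125^16 * 125^8 * 125^4 * 125^2 * 125^1 ≡ 1 * 1 * 1 * 1 * 1 * 1 * 311 * 125 (mod 403).
Accumulate the product:
1 * 1 = 1
1 * 1 = 1
1 * 1 = 1
1 * 1 = 1
1 * 1 = 1
1 * 311 = 311
311 * 125 = 38875 ≡ 187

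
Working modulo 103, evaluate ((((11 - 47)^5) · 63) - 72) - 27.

11 - 47 = -36 ≡ 67 (mod 103)
(67)^5 ≡ 77 (mod 103)
77 · 63 = 4851 ≡ 10 (mod 103)
10 - 72 = -62 ≡ 41 (mod 103)
41 - 27 = 14

14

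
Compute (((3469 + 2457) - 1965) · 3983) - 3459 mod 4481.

3469 + 2457 = 5926 ≡ 1445 (mod 4481)
1445 - 1965 = -520 ≡ 3961 (mod 4481)
3961 · 3983 = 15776663 ≡ 3543 (mod 4481)
3543 - 3459 = 84

84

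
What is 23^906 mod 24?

1

Using repeated squaring:
906 in binary is 1110001010, i.e. 906 = 512 + 256 + 128 + 8 + 2.
23^1 ≡ 23 (mod 24)
23^2 ≡ 23^2 = 529 ≡ 1 (mod 24)
23^4 ≡ 1^2 = 1 (mod 24)
23^8 ≡ 1^2 = 1 (mod 24)
23^16 ≡ 1^2 = 1 (mod 24)
23^32 ≡ 1^2 = 1 (mod 24)
23^64 ≡ 1^2 = 1 (mod 24)
23^128 ≡ 1^2 = 1 (mod 24)
23^256 ≡ 1^2 = 1 (mod 24)
23^512 ≡ 1^2 = 1 (mod 24)
23^906 = 23^512 · 23^256 · 23^128 · 23^8 · 23^2 ≡ 1 · 1 · 1 · 1 · 1 (mod 24).
Accumulate the product:
1 · 1 = 1
1 · 1 = 1
1 · 1 = 1
1 · 1 = 1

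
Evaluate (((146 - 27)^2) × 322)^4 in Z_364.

146 - 27 = 119
(119)^2 ≡ 329 (mod 364)
329 × 322 = 105938 ≡ 14 (mod 364)
(14)^4 ≡ 196 (mod 364)

196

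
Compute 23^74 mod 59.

By square-and-multiply:
23^1 ≡ 23 (mod 59)
23^2 ≡ 23^2 = 529 ≡ 57 (mod 59)
23^4 ≡ 57^2 = 3249 ≡ 4 (mod 59)
23^8 ≡ 4^2 = 16 (mod 59)
23^16 ≡ 16^2 = 256 ≡ 20 (mod 59)
23^32 ≡ 20^2 = 400 ≡ 46 (mod 59)
23^64 ≡ 46^2 = 2116 ≡ 51 (mod 59)
23^74 = 23^64 · 23^8 · 23^2 ≡ 51 · 16 · 57 (mod 59).
Accumulate the product:
51 · 16 = 816 ≡ 49
49 · 57 = 2793 ≡ 20

20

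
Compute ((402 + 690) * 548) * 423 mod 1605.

603

402 + 690 = 1092
1092 * 548 = 598416 ≡ 1356 (mod 1605)
1356 * 423 = 573588 ≡ 603 (mod 1605)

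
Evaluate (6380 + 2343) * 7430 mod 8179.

1494

6380 + 2343 = 8723 ≡ 544 (mod 8179)
544 * 7430 = 4041920 ≡ 1494 (mod 8179)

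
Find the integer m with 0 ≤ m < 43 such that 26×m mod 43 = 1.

5

43 = 1·26 + 17
26 = 1·17 + 9
17 = 1·9 + 8
9 = 1·8 + 1
8 = 8·1 + 0
gcd(26, 43) = 1, so the inverse exists.
Bézout: 1 = −3·43 + 5·26.
So 26⁻¹ ≡ 5 (mod 43).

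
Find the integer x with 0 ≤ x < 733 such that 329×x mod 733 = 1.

430

733 = 2*329 + 75
329 = 4*75 + 29
75 = 2*29 + 17
29 = 1*17 + 12
17 = 1*12 + 5
12 = 2*5 + 2
5 = 2*2 + 1
2 = 2*1 + 0
gcd(329, 733) = 1, so the inverse exists.
Back-substitute for 1:
1 = 1*5 − 2*2
  = −2*12 + 5*5
  = 5*17 − 7*12
  = −7*29 + 12*17
  = 12*75 − 31*29
  = −31*329 + 136*75
  = 136*733 − 303*329
So 329⁻¹ ≡ −303 ≡ 430 (mod 733).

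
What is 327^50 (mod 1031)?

Compute successive squares:
50 in binary is 110010, i.e. 50 = 32 + 16 + 2.
327^1 ≡ 327 (mod 1031)
327^2 ≡ 327^2 = 106929 ≡ 736 (mod 1031)
327^4 ≡ 736^2 = 541696 ≡ 421 (mod 1031)
327^8 ≡ 421^2 = 177241 ≡ 940 (mod 1031)
327^16 ≡ 940^2 = 883600 ≡ 33 (mod 1031)
327^32 ≡ 33^2 = 1089 ≡ 58 (mod 1031)
327^50 = 327^32 × 327^16 × 327^2 ≡ 58 × 33 × 736 (mod 1031).
Accumulate the product:
58 × 33 = 1914 ≡ 883
883 × 736 = 649888 ≡ 358

358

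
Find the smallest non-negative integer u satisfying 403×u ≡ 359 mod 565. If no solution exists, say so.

78

gcd(403, 565) = 1, so a unique solution mod 565 exists.
403⁻¹ ≡ 422 (mod 565).
u ≡ 422×359 ≡ 78 (mod 565).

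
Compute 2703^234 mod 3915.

3699

234 in binary is 11101010, i.e. 234 = 128 + 64 + 32 + 8 + 2.
2703^1 ≡ 2703 (mod 3915)
2703^2 ≡ 2703^2 = 7306209 ≡ 819 (mod 3915)
2703^4 ≡ 819^2 = 670761 ≡ 1296 (mod 3915)
2703^8 ≡ 1296^2 = 1679616 ≡ 81 (mod 3915)
2703^16 ≡ 81^2 = 6561 ≡ 2646 (mod 3915)
2703^32 ≡ 2646^2 = 7001316 ≡ 1296 (mod 3915)
2703^64 ≡ 1296^2 = 1679616 ≡ 81 (mod 3915)
2703^128 ≡ 81^2 = 6561 ≡ 2646 (mod 3915)
2703^234 = 2703^128 × 2703^64 × 2703^32 × 2703^8 × 2703^2 ≡ 2646 × 81 × 1296 × 81 × 819 (mod 3915).
Accumulate the product:
2646 × 81 = 214326 ≡ 2916
2916 × 1296 = 3779136 ≡ 1161
1161 × 81 = 94041 ≡ 81
81 × 819 = 66339 ≡ 3699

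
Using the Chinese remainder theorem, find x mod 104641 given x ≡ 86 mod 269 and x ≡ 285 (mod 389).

9232

269⁻¹ mod 389: 269×94 ≡ 1 (mod 389), so 269⁻¹ ≡ 94.
x = 86 + 269×((285 − 86)×94 mod 389) = 86 + 269×34 = 9232.
Check: 9232 mod 269 = 86, 9232 mod 389 = 285. ✓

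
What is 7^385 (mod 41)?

By square-and-multiply:
385 in binary is 110000001, i.e. 385 = 256 + 128 + 1.
7^1 ≡ 7 (mod 41)
7^2 ≡ 7^2 = 49 ≡ 8 (mod 41)
7^4 ≡ 8^2 = 64 ≡ 23 (mod 41)
7^8 ≡ 23^2 = 529 ≡ 37 (mod 41)
7^16 ≡ 37^2 = 1369 ≡ 16 (mod 41)
7^32 ≡ 16^2 = 256 ≡ 10 (mod 41)
7^64 ≡ 10^2 = 100 ≡ 18 (mod 41)
7^128 ≡ 18^2 = 324 ≡ 37 (mod 41)
7^256 ≡ 37^2 = 1369 ≡ 16 (mod 41)
7^385 = 7^256 × 7^128 × 7^1 ≡ 16 × 37 × 7 (mod 41).
Accumulate the product:
16 × 37 = 592 ≡ 18
18 × 7 = 126 ≡ 3

3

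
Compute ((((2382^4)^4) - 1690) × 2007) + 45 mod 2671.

(2382)^4 ≡ 226 (mod 2671)
(226)^4 ≡ 89 (mod 2671)
89 - 1690 = -1601 ≡ 1070 (mod 2671)
1070 × 2007 = 2147490 ≡ 6 (mod 2671)
6 + 45 = 51

51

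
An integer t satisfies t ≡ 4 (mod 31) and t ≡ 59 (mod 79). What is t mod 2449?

31⁻¹ mod 79: 31*51 ≡ 1 (mod 79), so 31⁻¹ ≡ 51.
t = 4 + 31*((59 − 4)*51 mod 79) = 4 + 31*40 = 1244.

1244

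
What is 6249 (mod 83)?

24

6249 = 75*83 + 24, so 6249 ≡ 24 (mod 83).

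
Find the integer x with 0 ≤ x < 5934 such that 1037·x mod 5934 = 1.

By the extended Euclidean algorithm:
5934 = 5*1037 + 749
1037 = 1*749 + 288
749 = 2*288 + 173
288 = 1*173 + 115
173 = 1*115 + 58
115 = 1*58 + 57
58 = 1*57 + 1
57 = 57*1 + 0
gcd(1037, 5934) = 1, so the inverse exists.
Back-substitute for 1:
1 = 1*58 − 1*57
  = −1*115 + 2*58
  = 2*173 − 3*115
  = −3*288 + 5*173
  = 5*749 − 13*288
  = −13*1037 + 18*749
  = 18*5934 − 103*1037
So 1037⁻¹ ≡ −103 ≡ 5831 (mod 5934).

5831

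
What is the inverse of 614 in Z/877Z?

10

877 = 1×614 + 263
614 = 2×263 + 88
263 = 2×88 + 87
88 = 1×87 + 1
87 = 87×1 + 0
gcd(614, 877) = 1, so the inverse exists.
Back-substitute for 1:
1 = 1×88 − 1×87
  = −1×263 + 3×88
  = 3×614 − 7×263
  = −7×877 + 10×614
So 614⁻¹ ≡ 10 (mod 877).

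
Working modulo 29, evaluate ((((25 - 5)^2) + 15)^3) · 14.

25 - 5 = 20
(20)^2 ≡ 23 (mod 29)
23 + 15 = 38 ≡ 9 (mod 29)
(9)^3 ≡ 4 (mod 29)
4 · 14 = 56 ≡ 27 (mod 29)

27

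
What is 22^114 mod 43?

11

Using repeated squaring:
114 in binary is 1110010, i.e. 114 = 64 + 32 + 16 + 2.
22^1 ≡ 22 (mod 43)
22^2 ≡ 22^2 = 484 ≡ 11 (mod 43)
22^4 ≡ 11^2 = 121 ≡ 35 (mod 43)
22^8 ≡ 35^2 = 1225 ≡ 21 (mod 43)
22^16 ≡ 21^2 = 441 ≡ 11 (mod 43)
22^32 ≡ 11^2 = 121 ≡ 35 (mod 43)
22^64 ≡ 35^2 = 1225 ≡ 21 (mod 43)
22^114 = 22^64 * 22^32 * 22^16 * 22^2 ≡ 21 * 35 * 11 * 11 (mod 43).
Accumulate the product:
21 * 35 = 735 ≡ 4
4 * 11 = 44 ≡ 1
1 * 11 = 11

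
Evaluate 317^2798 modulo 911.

379

2798 in binary is 101011101110, i.e. 2798 = 2048 + 512 + 128 + 64 + 32 + 8 + 4 + 2.
317^1 ≡ 317 (mod 911)
317^2 ≡ 317^2 = 100489 ≡ 279 (mod 911)
317^4 ≡ 279^2 = 77841 ≡ 406 (mod 911)
317^8 ≡ 406^2 = 164836 ≡ 856 (mod 911)
317^16 ≡ 856^2 = 732736 ≡ 292 (mod 911)
317^32 ≡ 292^2 = 85264 ≡ 541 (mod 911)
317^64 ≡ 541^2 = 292681 ≡ 250 (mod 911)
317^128 ≡ 250^2 = 62500 ≡ 552 (mod 911)
317^256 ≡ 552^2 = 304704 ≡ 430 (mod 911)
317^512 ≡ 430^2 = 184900 ≡ 878 (mod 911)
317^1024 ≡ 878^2 = 770884 ≡ 178 (mod 911)
317^2048 ≡ 178^2 = 31684 ≡ 710 (mod 911)
317^2798 = 317^2048 * 317^512 * 317^128 * 317^64 * 317^32 * 317^8 * 317^4 * 317^2 ≡ 710 * 878 * 552 * 250 * 541 * 856 * 406 * 279 (mod 911).
Accumulate the product:
710 * 878 = 623380 ≡ 256
256 * 552 = 141312 ≡ 107
107 * 250 = 26750 ≡ 331
331 * 541 = 179071 ≡ 515
515 * 856 = 440840 ≡ 827
827 * 406 = 335762 ≡ 514
514 * 279 = 143406 ≡ 379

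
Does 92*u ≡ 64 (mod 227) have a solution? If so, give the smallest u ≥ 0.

gcd(92, 227) = 1, so a unique solution mod 227 exists.
92⁻¹ ≡ 190 (mod 227).
u ≡ 190*64 ≡ 129 (mod 227).

129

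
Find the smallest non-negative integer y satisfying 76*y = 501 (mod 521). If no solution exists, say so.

82

gcd(76, 521) = 1, so a unique solution mod 521 exists.
76⁻¹ ≡ 48 (mod 521).
y ≡ 48*501 ≡ 82 (mod 521).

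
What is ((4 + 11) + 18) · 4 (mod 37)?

4 + 11 = 15
15 + 18 = 33
33 · 4 = 132 ≡ 21 (mod 37)

21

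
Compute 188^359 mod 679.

Using repeated squaring:
359 in binary is 101100111, i.e. 359 = 256 + 64 + 32 + 4 + 2 + 1.
188^1 ≡ 188 (mod 679)
188^2 ≡ 188^2 = 35344 ≡ 36 (mod 679)
188^4 ≡ 36^2 = 1296 ≡ 617 (mod 679)
188^8 ≡ 617^2 = 380689 ≡ 449 (mod 679)
188^16 ≡ 449^2 = 201601 ≡ 617 (mod 679)
188^32 ≡ 617^2 = 380689 ≡ 449 (mod 679)
188^64 ≡ 449^2 = 201601 ≡ 617 (mod 679)
188^128 ≡ 617^2 = 380689 ≡ 449 (mod 679)
188^256 ≡ 449^2 = 201601 ≡ 617 (mod 679)
188^359 = 188^256 × 188^64 × 188^32 × 188^4 × 188^2 × 188^1 ≡ 617 × 617 × 449 × 617 × 36 × 188 (mod 679).
Accumulate the product:
617 × 617 = 380689 ≡ 449
449 × 449 = 201601 ≡ 617
617 × 617 = 380689 ≡ 449
449 × 36 = 16164 ≡ 547
547 × 188 = 102836 ≡ 307

307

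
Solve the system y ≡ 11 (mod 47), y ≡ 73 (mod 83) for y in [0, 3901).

2314

47⁻¹ mod 83: 47·53 ≡ 1 (mod 83), so 47⁻¹ ≡ 53.
y = 11 + 47·((73 − 11)·53 mod 83) = 11 + 47·49 = 2314.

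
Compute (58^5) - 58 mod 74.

20

(58)^5 ≡ 4 (mod 74)
4 - 58 = -54 ≡ 20 (mod 74)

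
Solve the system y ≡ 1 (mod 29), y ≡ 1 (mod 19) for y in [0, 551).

29⁻¹ mod 19: 29×2 ≡ 1 (mod 19), so 29⁻¹ ≡ 2.
y = 1 + 29×((1 − 1)×2 mod 19) = 1 + 29×0 = 1.

1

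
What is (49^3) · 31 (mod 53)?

30

(49)^3 ≡ 42 (mod 53)
42 · 31 = 1302 ≡ 30 (mod 53)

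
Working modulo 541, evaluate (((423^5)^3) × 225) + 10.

337

(423)^5 ≡ 507 (mod 541)
(507)^3 ≡ 189 (mod 541)
189 × 225 = 42525 ≡ 327 (mod 541)
327 + 10 = 337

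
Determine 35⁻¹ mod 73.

48

Apply the Euclidean algorithm and back-substitute:
73 = 2*35 + 3
35 = 11*3 + 2
3 = 1*2 + 1
2 = 2*1 + 0
gcd(35, 73) = 1, so the inverse exists.
Back-substitute for 1:
1 = 1*3 − 1*2
  = −1*35 + 12*3
  = 12*73 − 25*35
So 35⁻¹ ≡ −25 ≡ 48 (mod 73).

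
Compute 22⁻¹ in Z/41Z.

Apply the Euclidean algorithm and back-substitute:
41 = 1×22 + 19
22 = 1×19 + 3
19 = 6×3 + 1
3 = 3×1 + 0
gcd(22, 41) = 1, so the inverse exists.
Back-substitute for 1:
1 = 1×19 − 6×3
  = −6×22 + 7×19
  = 7×41 − 13×22
So 22⁻¹ ≡ −13 ≡ 28 (mod 41).

28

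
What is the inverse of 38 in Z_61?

53

Run the extended Euclidean algorithm:
61 = 1*38 + 23
38 = 1*23 + 15
23 = 1*15 + 8
15 = 1*8 + 7
8 = 1*7 + 1
7 = 7*1 + 0
gcd(38, 61) = 1, so the inverse exists.
Bézout: 1 = 5*61 − 8*38.
So 38⁻¹ ≡ −8 ≡ 53 (mod 61).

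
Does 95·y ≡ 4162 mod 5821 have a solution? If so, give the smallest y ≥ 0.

gcd(95, 5821) = 1, so a unique solution mod 5821 exists.
95⁻¹ ≡ 5147 (mod 5821).
y ≡ 5147·4162 ≡ 534 (mod 5821).

534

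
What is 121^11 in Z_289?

59

By square-and-multiply:
11 in binary is 1011, i.e. 11 = 8 + 2 + 1.
121^1 ≡ 121 (mod 289)
121^2 ≡ 121^2 = 14641 ≡ 191 (mod 289)
121^4 ≡ 191^2 = 36481 ≡ 67 (mod 289)
121^8 ≡ 67^2 = 4489 ≡ 154 (mod 289)
121^11 = 121^8 * 121^2 * 121^1 ≡ 154 * 191 * 121 (mod 289).
Accumulate the product:
154 * 191 = 29414 ≡ 225
225 * 121 = 27225 ≡ 59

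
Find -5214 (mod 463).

342

-5214 = -12×463 + 342, so -5214 ≡ 342 (mod 463).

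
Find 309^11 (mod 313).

Using repeated squaring:
11 in binary is 1011, i.e. 11 = 8 + 2 + 1.
309^1 ≡ 309 (mod 313)
309^2 ≡ 309^2 = 95481 ≡ 16 (mod 313)
309^4 ≡ 16^2 = 256 (mod 313)
309^8 ≡ 256^2 = 65536 ≡ 119 (mod 313)
309^11 = 309^8 * 309^2 * 309^1 ≡ 119 * 16 * 309 (mod 313).
Accumulate the product:
119 * 16 = 1904 ≡ 26
26 * 309 = 8034 ≡ 209

209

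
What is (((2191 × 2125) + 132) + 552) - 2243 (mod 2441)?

2191 × 2125 = 4655875 ≡ 888 (mod 2441)
888 + 132 = 1020
1020 + 552 = 1572
1572 - 2243 = -671 ≡ 1770 (mod 2441)

1770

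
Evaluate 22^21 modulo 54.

10

Using repeated squaring:
22^1 ≡ 22 (mod 54)
22^2 ≡ 22^2 = 484 ≡ 52 (mod 54)
22^4 ≡ 52^2 = 2704 ≡ 4 (mod 54)
22^8 ≡ 4^2 = 16 (mod 54)
22^16 ≡ 16^2 = 256 ≡ 40 (mod 54)
22^21 = 22^16 × 22^4 × 22^1 ≡ 40 × 4 × 22 (mod 54).
Accumulate the product:
40 × 4 = 160 ≡ 52
52 × 22 = 1144 ≡ 10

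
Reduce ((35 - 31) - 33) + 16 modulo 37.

24

35 - 31 = 4
4 - 33 = -29 ≡ 8 (mod 37)
8 + 16 = 24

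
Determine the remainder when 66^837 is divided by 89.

66^1 ≡ 66 (mod 89)
66^2 ≡ 66^2 = 4356 ≡ 84 (mod 89)
66^4 ≡ 84^2 = 7056 ≡ 25 (mod 89)
66^8 ≡ 25^2 = 625 ≡ 2 (mod 89)
66^16 ≡ 2^2 = 4 (mod 89)
66^32 ≡ 4^2 = 16 (mod 89)
66^64 ≡ 16^2 = 256 ≡ 78 (mod 89)
66^128 ≡ 78^2 = 6084 ≡ 32 (mod 89)
66^256 ≡ 32^2 = 1024 ≡ 45 (mod 89)
66^512 ≡ 45^2 = 2025 ≡ 67 (mod 89)
66^837 = 66^512 · 66^256 · 66^64 · 66^4 · 66^1 ≡ 67 · 45 · 78 · 25 · 66 (mod 89).
Accumulate the product:
67 · 45 = 3015 ≡ 78
78 · 78 = 6084 ≡ 32
32 · 25 = 800 ≡ 88
88 · 66 = 5808 ≡ 23

23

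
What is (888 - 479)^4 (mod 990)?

888 - 479 = 409
(409)^4 ≡ 841 (mod 990)

841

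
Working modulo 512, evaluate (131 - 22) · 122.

498

131 - 22 = 109
109 · 122 = 13298 ≡ 498 (mod 512)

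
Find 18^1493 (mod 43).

18^1 ≡ 18 (mod 43)
18^2 ≡ 18^2 = 324 ≡ 23 (mod 43)
18^4 ≡ 23^2 = 529 ≡ 13 (mod 43)
18^8 ≡ 13^2 = 169 ≡ 40 (mod 43)
18^16 ≡ 40^2 = 1600 ≡ 9 (mod 43)
18^32 ≡ 9^2 = 81 ≡ 38 (mod 43)
18^64 ≡ 38^2 = 1444 ≡ 25 (mod 43)
18^128 ≡ 25^2 = 625 ≡ 23 (mod 43)
18^256 ≡ 23^2 = 529 ≡ 13 (mod 43)
18^512 ≡ 13^2 = 169 ≡ 40 (mod 43)
18^1024 ≡ 40^2 = 1600 ≡ 9 (mod 43)
18^1493 = 18^1024 × 18^256 × 18^128 × 18^64 × 18^16 × 18^4 × 18^1 ≡ 9 × 13 × 23 × 25 × 9 × 13 × 18 (mod 43).
Accumulate the product:
9 × 13 = 117 ≡ 31
31 × 23 = 713 ≡ 25
25 × 25 = 625 ≡ 23
23 × 9 = 207 ≡ 35
35 × 13 = 455 ≡ 25
25 × 18 = 450 ≡ 20

20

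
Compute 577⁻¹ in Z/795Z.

Run the extended Euclidean algorithm:
795 = 1×577 + 218
577 = 2×218 + 141
218 = 1×141 + 77
141 = 1×77 + 64
77 = 1×64 + 13
64 = 4×13 + 12
13 = 1×12 + 1
12 = 12×1 + 0
gcd(577, 795) = 1, so the inverse exists.
Back-substitute for 1:
1 = 1×13 − 1×12
  = −1×64 + 5×13
  = 5×77 − 6×64
  = −6×141 + 11×77
  = 11×218 − 17×141
  = −17×577 + 45×218
  = 45×795 − 62×577
So 577⁻¹ ≡ −62 ≡ 733 (mod 795).

733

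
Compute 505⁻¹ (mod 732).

445

732 = 1×505 + 227
505 = 2×227 + 51
227 = 4×51 + 23
51 = 2×23 + 5
23 = 4×5 + 3
5 = 1×3 + 2
3 = 1×2 + 1
2 = 2×1 + 0
gcd(505, 732) = 1, so the inverse exists.
Back-substitute for 1:
1 = 1×3 − 1×2
  = −1×5 + 2×3
  = 2×23 − 9×5
  = −9×51 + 20×23
  = 20×227 − 89×51
  = −89×505 + 198×227
  = 198×732 − 287×505
So 505⁻¹ ≡ −287 ≡ 445 (mod 732).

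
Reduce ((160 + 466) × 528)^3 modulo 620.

92

160 + 466 = 626 ≡ 6 (mod 620)
6 × 528 = 3168 ≡ 68 (mod 620)
(68)^3 ≡ 92 (mod 620)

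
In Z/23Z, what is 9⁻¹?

18

By the extended Euclidean algorithm:
23 = 2·9 + 5
9 = 1·5 + 4
5 = 1·4 + 1
4 = 4·1 + 0
gcd(9, 23) = 1, so the inverse exists.
Bézout: 1 = 2·23 − 5·9.
So 9⁻¹ ≡ −5 ≡ 18 (mod 23).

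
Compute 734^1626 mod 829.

281

1626 in binary is 11001011010, i.e. 1626 = 1024 + 512 + 64 + 16 + 8 + 2.
734^1 ≡ 734 (mod 829)
734^2 ≡ 734^2 = 538756 ≡ 735 (mod 829)
734^4 ≡ 735^2 = 540225 ≡ 546 (mod 829)
734^8 ≡ 546^2 = 298116 ≡ 505 (mod 829)
734^16 ≡ 505^2 = 255025 ≡ 522 (mod 829)
734^32 ≡ 522^2 = 272484 ≡ 572 (mod 829)
734^64 ≡ 572^2 = 327184 ≡ 558 (mod 829)
734^128 ≡ 558^2 = 311364 ≡ 489 (mod 829)
734^256 ≡ 489^2 = 239121 ≡ 369 (mod 829)
734^512 ≡ 369^2 = 136161 ≡ 205 (mod 829)
734^1024 ≡ 205^2 = 42025 ≡ 575 (mod 829)
734^1626 = 734^1024 * 734^512 * 734^64 * 734^16 * 734^8 * 734^2 ≡ 575 * 205 * 558 * 522 * 505 * 735 (mod 829).
Accumulate the product:
575 * 205 = 117875 ≡ 157
157 * 558 = 87606 ≡ 561
561 * 522 = 292842 ≡ 205
205 * 505 = 103525 ≡ 729
729 * 735 = 535815 ≡ 281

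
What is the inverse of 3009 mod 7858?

6359

7858 = 2*3009 + 1840
3009 = 1*1840 + 1169
1840 = 1*1169 + 671
1169 = 1*671 + 498
671 = 1*498 + 173
498 = 2*173 + 152
173 = 1*152 + 21
152 = 7*21 + 5
21 = 4*5 + 1
5 = 5*1 + 0
gcd(3009, 7858) = 1, so the inverse exists.
Back-substitute for 1:
1 = 1*21 − 4*5
  = −4*152 + 29*21
  = 29*173 − 33*152
  = −33*498 + 95*173
  = 95*671 − 128*498
  = −128*1169 + 223*671
  = 223*1840 − 351*1169
  = −351*3009 + 574*1840
  = 574*7858 − 1499*3009
So 3009⁻¹ ≡ −1499 ≡ 6359 (mod 7858).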